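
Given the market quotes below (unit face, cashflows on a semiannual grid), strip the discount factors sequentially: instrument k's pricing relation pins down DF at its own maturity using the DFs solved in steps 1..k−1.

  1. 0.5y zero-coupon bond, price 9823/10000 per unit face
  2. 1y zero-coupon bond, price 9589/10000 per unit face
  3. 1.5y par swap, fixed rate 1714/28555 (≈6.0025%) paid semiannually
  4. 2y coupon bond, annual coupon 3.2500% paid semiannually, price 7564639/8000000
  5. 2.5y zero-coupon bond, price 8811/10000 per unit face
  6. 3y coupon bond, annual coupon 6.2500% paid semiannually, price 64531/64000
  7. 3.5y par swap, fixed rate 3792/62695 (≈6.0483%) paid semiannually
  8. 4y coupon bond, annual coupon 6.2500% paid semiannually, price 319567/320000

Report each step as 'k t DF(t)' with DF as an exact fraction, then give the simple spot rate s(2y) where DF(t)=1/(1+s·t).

step 1 [0.5y] zero: DF = P = 9823/10000 ≈ 0.982300
step 2 [1y] zero: DF = P = 9589/10000 ≈ 0.958900
step 3 [1.5y] swap r/2=857/28555: DF=(1 − 857/28555·(0.982300+0.958900))/(1+857/28555) = 9143/10000 ≈ 0.914300
step 4 [2y] bond c/2=13/800: DF=(7564639/8000000 − 13/800·(0.982300+0.958900+0.914300))/(1+13/800) = 553/625 ≈ 0.884800
step 5 [2.5y] zero: DF = P = 8811/10000 ≈ 0.881100
step 6 [3y] bond c/2=1/32: DF=(64531/64000 − 1/32·(0.982300+0.958900+0.914300+0.884800+0.881100))/(1+1/32) = 8377/10000 ≈ 0.837700
step 7 [3.5y] swap r/2=1896/62695: DF=(1 − 1896/62695·(0.982300+0.958900+0.914300+0.884800+0.881100+0.837700))/(1+1896/62695) = 1013/1250 ≈ 0.810400
step 8 [4y] bond c/2=1/32: DF=(319567/320000 − 1/32·(0.982300+0.958900+0.914300+0.884800+0.881100+0.837700+0.810400))/(1+1/32) = 973/1250 ≈ 0.778400

1 1/2 9823/10000
2 1 9589/10000
3 3/2 9143/10000
4 2 553/625
5 5/2 8811/10000
6 3 8377/10000
7 7/2 1013/1250
8 4 973/1250
s(2y) = (1/(553/625) − 1)/(2) = 36/553 ≈ 6.5099%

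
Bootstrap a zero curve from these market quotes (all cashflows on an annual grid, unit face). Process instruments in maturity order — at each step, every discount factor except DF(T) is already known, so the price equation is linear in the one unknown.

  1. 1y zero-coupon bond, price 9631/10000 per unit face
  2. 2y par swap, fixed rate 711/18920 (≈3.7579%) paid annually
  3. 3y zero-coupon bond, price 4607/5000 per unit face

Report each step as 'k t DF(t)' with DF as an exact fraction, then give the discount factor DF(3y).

1 1 9631/10000
2 2 9289/10000
3 3 4607/5000
DF(3y) = 4607/5000 ≈ 0.921400

step 1 [1y] zero: DF = P = 9631/10000 ≈ 0.963100
step 2 [2y] swap r/1=711/18920: DF=(1 − 711/18920·(0.963100))/(1+711/18920) = 9289/10000 ≈ 0.928900
step 3 [3y] zero: DF = P = 4607/5000 ≈ 0.921400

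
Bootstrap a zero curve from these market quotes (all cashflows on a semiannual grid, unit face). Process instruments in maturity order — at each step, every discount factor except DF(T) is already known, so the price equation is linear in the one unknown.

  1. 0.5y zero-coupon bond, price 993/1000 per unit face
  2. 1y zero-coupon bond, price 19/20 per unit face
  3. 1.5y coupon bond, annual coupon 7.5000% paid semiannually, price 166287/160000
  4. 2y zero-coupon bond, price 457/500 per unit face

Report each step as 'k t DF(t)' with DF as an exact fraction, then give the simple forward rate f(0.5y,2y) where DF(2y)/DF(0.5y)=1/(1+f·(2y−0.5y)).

step 1 [0.5y] zero: DF = P = 993/1000 ≈ 0.993000
step 2 [1y] zero: DF = P = 19/20 ≈ 0.950000
step 3 [1.5y] bond c/2=3/80: DF=(166287/160000 − 3/80·(0.993000+0.950000))/(1+3/80) = 1863/2000 ≈ 0.931500
step 4 [2y] zero: DF = P = 457/500 ≈ 0.914000

1 1/2 993/1000
2 1 19/20
3 3/2 1863/2000
4 2 457/500
f(0.5y,2y) = ((993/1000)/(457/500) − 1)/(3/2) = 79/1371 ≈ 5.7622%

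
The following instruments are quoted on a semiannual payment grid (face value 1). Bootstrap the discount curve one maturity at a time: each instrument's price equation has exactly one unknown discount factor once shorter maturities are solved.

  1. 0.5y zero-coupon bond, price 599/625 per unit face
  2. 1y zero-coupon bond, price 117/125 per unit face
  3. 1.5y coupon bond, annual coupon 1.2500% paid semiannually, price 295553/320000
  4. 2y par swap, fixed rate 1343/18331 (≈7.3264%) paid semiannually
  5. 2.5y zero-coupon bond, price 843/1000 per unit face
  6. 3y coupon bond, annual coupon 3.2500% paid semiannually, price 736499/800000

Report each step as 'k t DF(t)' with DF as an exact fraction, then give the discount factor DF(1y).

1 1/2 599/625
2 1 117/125
3 3/2 9061/10000
4 2 8657/10000
5 5/2 843/1000
6 3 4169/5000
DF(1y) = 117/125 ≈ 0.936000

step 1 [0.5y] zero: DF = P = 599/625 ≈ 0.958400
step 2 [1y] zero: DF = P = 117/125 ≈ 0.936000
step 3 [1.5y] bond c/2=1/160: DF=(295553/320000 − 1/160·(0.958400+0.936000))/(1+1/160) = 9061/10000 ≈ 0.906100
step 4 [2y] swap r/2=1343/36662: DF=(1 − 1343/36662·(0.958400+0.936000+0.906100))/(1+1343/36662) = 8657/10000 ≈ 0.865700
step 5 [2.5y] zero: DF = P = 843/1000 ≈ 0.843000
step 6 [3y] bond c/2=13/800: DF=(736499/800000 − 13/800·(0.958400+0.936000+0.906100+0.865700+0.843000))/(1+13/800) = 4169/5000 ≈ 0.833800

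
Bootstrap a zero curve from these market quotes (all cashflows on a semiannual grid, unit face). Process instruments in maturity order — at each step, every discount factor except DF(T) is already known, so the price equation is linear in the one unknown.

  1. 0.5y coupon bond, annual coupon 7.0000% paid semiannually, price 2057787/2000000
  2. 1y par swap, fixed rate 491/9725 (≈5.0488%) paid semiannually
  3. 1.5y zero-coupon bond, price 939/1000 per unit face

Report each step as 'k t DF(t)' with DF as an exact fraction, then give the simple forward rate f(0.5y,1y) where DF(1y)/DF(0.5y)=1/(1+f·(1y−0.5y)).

step 1 [0.5y] bond c/2=7/200: DF=(2057787/2000000 − 7/200·(0))/(1+7/200) = 9941/10000 ≈ 0.994100
step 2 [1y] swap r/2=491/19450: DF=(1 − 491/19450·(0.994100))/(1+491/19450) = 9509/10000 ≈ 0.950900
step 3 [1.5y] zero: DF = P = 939/1000 ≈ 0.939000

1 1/2 9941/10000
2 1 9509/10000
3 3/2 939/1000
f(0.5y,1y) = ((9941/10000)/(9509/10000) − 1)/(1/2) = 864/9509 ≈ 9.0861%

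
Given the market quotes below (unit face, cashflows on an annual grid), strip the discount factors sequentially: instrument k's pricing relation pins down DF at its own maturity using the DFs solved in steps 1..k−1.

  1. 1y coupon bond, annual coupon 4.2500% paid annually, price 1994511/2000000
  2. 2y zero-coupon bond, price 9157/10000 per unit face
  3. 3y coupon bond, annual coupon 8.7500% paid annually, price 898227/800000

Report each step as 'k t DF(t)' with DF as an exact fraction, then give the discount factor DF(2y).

1 1 4783/5000
2 2 9157/10000
3 3 4409/5000
DF(2y) = 9157/10000 ≈ 0.915700

step 1 [1y] bond c/1=17/400: DF=(1994511/2000000 − 17/400·(0))/(1+17/400) = 4783/5000 ≈ 0.956600
step 2 [2y] zero: DF = P = 9157/10000 ≈ 0.915700
step 3 [3y] bond c/1=7/80: DF=(898227/800000 − 7/80·(0.956600+0.915700))/(1+7/80) = 4409/5000 ≈ 0.881800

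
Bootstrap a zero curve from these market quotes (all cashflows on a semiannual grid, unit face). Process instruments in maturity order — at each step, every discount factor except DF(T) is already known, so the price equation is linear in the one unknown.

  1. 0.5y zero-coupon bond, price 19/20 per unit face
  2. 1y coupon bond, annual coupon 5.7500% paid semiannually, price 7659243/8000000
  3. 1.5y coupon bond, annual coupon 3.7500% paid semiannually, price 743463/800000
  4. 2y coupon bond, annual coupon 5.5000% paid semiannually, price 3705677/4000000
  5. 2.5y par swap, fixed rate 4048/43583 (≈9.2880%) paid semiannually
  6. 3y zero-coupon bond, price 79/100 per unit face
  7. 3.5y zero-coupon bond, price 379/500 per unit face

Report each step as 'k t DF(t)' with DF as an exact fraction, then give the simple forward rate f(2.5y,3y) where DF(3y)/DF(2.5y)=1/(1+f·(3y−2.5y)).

1 1/2 19/20
2 1 9041/10000
3 3/2 8781/10000
4 2 1657/2000
5 5/2 997/1250
6 3 79/100
7 7/2 379/500
f(2.5y,3y) = ((997/1250)/(79/100) − 1)/(1/2) = 38/1975 ≈ 1.9241%

step 1 [0.5y] zero: DF = P = 19/20 ≈ 0.950000
step 2 [1y] bond c/2=23/800: DF=(7659243/8000000 − 23/800·(0.950000))/(1+23/800) = 9041/10000 ≈ 0.904100
step 3 [1.5y] bond c/2=3/160: DF=(743463/800000 − 3/160·(0.950000+0.904100))/(1+3/160) = 8781/10000 ≈ 0.878100
step 4 [2y] bond c/2=11/400: DF=(3705677/4000000 − 11/400·(0.950000+0.904100+0.878100))/(1+11/400) = 1657/2000 ≈ 0.828500
step 5 [2.5y] swap r/2=2024/43583: DF=(1 − 2024/43583·(0.950000+0.904100+0.878100+0.828500))/(1+2024/43583) = 997/1250 ≈ 0.797600
step 6 [3y] zero: DF = P = 79/100 ≈ 0.790000
step 7 [3.5y] zero: DF = P = 379/500 ≈ 0.758000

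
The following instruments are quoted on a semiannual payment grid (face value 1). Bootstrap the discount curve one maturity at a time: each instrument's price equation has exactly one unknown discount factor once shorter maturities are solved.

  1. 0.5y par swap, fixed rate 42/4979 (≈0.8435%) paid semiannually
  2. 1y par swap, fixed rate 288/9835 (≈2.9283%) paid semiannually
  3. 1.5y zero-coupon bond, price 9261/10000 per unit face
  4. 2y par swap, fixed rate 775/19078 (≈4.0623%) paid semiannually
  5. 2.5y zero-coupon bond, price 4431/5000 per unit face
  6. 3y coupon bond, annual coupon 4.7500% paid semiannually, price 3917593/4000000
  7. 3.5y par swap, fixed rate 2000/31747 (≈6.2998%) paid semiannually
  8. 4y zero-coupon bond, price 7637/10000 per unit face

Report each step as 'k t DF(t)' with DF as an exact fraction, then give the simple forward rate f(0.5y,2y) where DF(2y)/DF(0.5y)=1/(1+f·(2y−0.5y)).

step 1 [0.5y] swap r/2=21/4979: DF=(1 − 21/4979·(0))/(1+21/4979) = 4979/5000 ≈ 0.995800
step 2 [1y] swap r/2=144/9835: DF=(1 − 144/9835·(0.995800))/(1+144/9835) = 607/625 ≈ 0.971200
step 3 [1.5y] zero: DF = P = 9261/10000 ≈ 0.926100
step 4 [2y] swap r/2=775/38156: DF=(1 − 775/38156·(0.995800+0.971200+0.926100))/(1+775/38156) = 369/400 ≈ 0.922500
step 5 [2.5y] zero: DF = P = 4431/5000 ≈ 0.886200
step 6 [3y] bond c/2=19/800: DF=(3917593/4000000 − 19/800·(0.995800+0.971200+0.926100+0.922500+0.886200))/(1+19/800) = 2119/2500 ≈ 0.847600
step 7 [3.5y] swap r/2=1000/31747: DF=(1 − 1000/31747·(0.995800+0.971200+0.926100+0.922500+0.886200+0.847600))/(1+1000/31747) = 4/5 ≈ 0.800000
step 8 [4y] zero: DF = P = 7637/10000 ≈ 0.763700

1 1/2 4979/5000
2 1 607/625
3 3/2 9261/10000
4 2 369/400
5 5/2 4431/5000
6 3 2119/2500
7 7/2 4/5
8 4 7637/10000
f(0.5y,2y) = ((4979/5000)/(369/400) − 1)/(3/2) = 1466/27675 ≈ 5.2972%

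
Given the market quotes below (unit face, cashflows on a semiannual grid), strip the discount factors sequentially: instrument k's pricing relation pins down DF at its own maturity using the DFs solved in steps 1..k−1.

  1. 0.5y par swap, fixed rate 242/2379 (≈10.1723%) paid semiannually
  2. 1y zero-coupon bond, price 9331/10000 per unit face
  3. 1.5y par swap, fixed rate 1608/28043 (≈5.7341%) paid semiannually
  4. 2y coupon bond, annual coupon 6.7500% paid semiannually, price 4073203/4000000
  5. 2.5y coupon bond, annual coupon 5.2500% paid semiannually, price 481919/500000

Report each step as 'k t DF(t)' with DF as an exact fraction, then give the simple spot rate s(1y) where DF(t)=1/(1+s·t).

step 1 [0.5y] swap r/2=121/2379: DF=(1 − 121/2379·(0))/(1+121/2379) = 2379/2500 ≈ 0.951600
step 2 [1y] zero: DF = P = 9331/10000 ≈ 0.933100
step 3 [1.5y] swap r/2=804/28043: DF=(1 − 804/28043·(0.951600+0.933100))/(1+804/28043) = 2299/2500 ≈ 0.919600
step 4 [2y] bond c/2=27/800: DF=(4073203/4000000 − 27/800·(0.951600+0.933100+0.919600))/(1+27/800) = 1787/2000 ≈ 0.893500
step 5 [2.5y] bond c/2=21/800: DF=(481919/500000 − 21/800·(0.951600+0.933100+0.919600+0.893500))/(1+21/800) = 4223/5000 ≈ 0.844600

1 1/2 2379/2500
2 1 9331/10000
3 3/2 2299/2500
4 2 1787/2000
5 5/2 4223/5000
s(1y) = (1/(9331/10000) − 1)/(1) = 669/9331 ≈ 7.1696%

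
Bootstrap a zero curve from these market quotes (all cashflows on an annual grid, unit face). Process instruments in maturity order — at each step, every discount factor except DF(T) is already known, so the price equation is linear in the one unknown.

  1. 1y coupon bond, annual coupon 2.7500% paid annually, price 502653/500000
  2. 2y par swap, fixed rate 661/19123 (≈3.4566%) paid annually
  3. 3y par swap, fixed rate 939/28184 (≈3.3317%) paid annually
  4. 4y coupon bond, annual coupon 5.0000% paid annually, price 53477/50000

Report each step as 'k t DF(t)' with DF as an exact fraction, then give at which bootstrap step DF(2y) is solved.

step 1 [1y] bond c/1=11/400: DF=(502653/500000 − 11/400·(0))/(1+11/400) = 1223/1250 ≈ 0.978400
step 2 [2y] swap r/1=661/19123: DF=(1 − 661/19123·(0.978400))/(1+661/19123) = 9339/10000 ≈ 0.933900
step 3 [3y] swap r/1=939/28184: DF=(1 − 939/28184·(0.978400+0.933900))/(1+939/28184) = 9061/10000 ≈ 0.906100
step 4 [4y] bond c/1=1/20: DF=(53477/50000 − 1/20·(0.978400+0.933900+0.906100))/(1+1/20) = 2211/2500 ≈ 0.884400

1 1 1223/1250
2 2 9339/10000
3 3 9061/10000
4 4 2211/2500
DF(2y) is solved at step 2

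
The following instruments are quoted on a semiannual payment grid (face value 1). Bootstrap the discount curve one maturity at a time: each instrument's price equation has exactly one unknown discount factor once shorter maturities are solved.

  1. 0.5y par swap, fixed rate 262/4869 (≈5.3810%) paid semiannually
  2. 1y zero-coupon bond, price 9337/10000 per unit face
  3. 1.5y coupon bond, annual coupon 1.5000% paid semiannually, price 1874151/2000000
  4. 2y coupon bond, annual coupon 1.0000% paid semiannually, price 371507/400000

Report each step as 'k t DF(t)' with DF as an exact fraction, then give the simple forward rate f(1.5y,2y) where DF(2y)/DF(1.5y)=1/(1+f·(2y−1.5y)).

step 1 [0.5y] swap r/2=131/4869: DF=(1 − 131/4869·(0))/(1+131/4869) = 4869/5000 ≈ 0.973800
step 2 [1y] zero: DF = P = 9337/10000 ≈ 0.933700
step 3 [1.5y] bond c/2=3/400: DF=(1874151/2000000 − 3/400·(0.973800+0.933700))/(1+3/400) = 9159/10000 ≈ 0.915900
step 4 [2y] bond c/2=1/200: DF=(371507/400000 − 1/200·(0.973800+0.933700+0.915900))/(1+1/200) = 9101/10000 ≈ 0.910100

1 1/2 4869/5000
2 1 9337/10000
3 3/2 9159/10000
4 2 9101/10000
f(1.5y,2y) = ((9159/10000)/(9101/10000) − 1)/(1/2) = 116/9101 ≈ 1.2746%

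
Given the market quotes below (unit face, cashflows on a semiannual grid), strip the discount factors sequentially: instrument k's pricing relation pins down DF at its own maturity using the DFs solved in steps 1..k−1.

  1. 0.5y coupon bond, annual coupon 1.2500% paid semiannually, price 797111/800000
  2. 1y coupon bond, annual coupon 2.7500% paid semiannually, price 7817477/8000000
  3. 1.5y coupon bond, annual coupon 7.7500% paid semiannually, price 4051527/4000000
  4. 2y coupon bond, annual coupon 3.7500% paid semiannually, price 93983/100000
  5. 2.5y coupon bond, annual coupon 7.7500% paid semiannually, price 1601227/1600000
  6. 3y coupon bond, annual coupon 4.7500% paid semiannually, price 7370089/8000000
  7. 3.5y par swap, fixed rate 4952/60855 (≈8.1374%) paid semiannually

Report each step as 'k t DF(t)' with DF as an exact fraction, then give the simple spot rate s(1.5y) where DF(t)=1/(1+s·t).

step 1 [0.5y] bond c/2=1/160: DF=(797111/800000 − 1/160·(0))/(1+1/160) = 4951/5000 ≈ 0.990200
step 2 [1y] bond c/2=11/800: DF=(7817477/8000000 − 11/800·(0.990200))/(1+11/800) = 1901/2000 ≈ 0.950500
step 3 [1.5y] bond c/2=31/800: DF=(4051527/4000000 − 31/800·(0.990200+0.950500))/(1+31/800) = 9027/10000 ≈ 0.902700
step 4 [2y] bond c/2=3/160: DF=(93983/100000 − 3/160·(0.990200+0.950500+0.902700))/(1+3/160) = 4351/5000 ≈ 0.870200
step 5 [2.5y] bond c/2=31/800: DF=(1601227/1600000 − 31/800·(0.990200+0.950500+0.902700+0.870200))/(1+31/800) = 8249/10000 ≈ 0.824900
step 6 [3y] bond c/2=19/800: DF=(7370089/8000000 − 19/800·(0.990200+0.950500+0.902700+0.870200+0.824900))/(1+19/800) = 3973/5000 ≈ 0.794600
step 7 [3.5y] swap r/2=2476/60855: DF=(1 − 2476/60855·(0.990200+0.950500+0.902700+0.870200+0.824900+0.794600))/(1+2476/60855) = 1881/2500 ≈ 0.752400

1 1/2 4951/5000
2 1 1901/2000
3 3/2 9027/10000
4 2 4351/5000
5 5/2 8249/10000
6 3 3973/5000
7 7/2 1881/2500
s(1.5y) = (1/(9027/10000) − 1)/(3/2) = 1946/27081 ≈ 7.1858%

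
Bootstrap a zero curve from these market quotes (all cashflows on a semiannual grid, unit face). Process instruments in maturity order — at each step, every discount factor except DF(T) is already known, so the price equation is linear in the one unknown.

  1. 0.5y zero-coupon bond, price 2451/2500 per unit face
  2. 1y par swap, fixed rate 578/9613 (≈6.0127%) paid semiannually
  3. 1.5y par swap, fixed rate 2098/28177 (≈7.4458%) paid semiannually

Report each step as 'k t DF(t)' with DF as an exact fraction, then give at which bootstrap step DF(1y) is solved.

1 1/2 2451/2500
2 1 4711/5000
3 3/2 8951/10000
DF(1y) is solved at step 2

step 1 [0.5y] zero: DF = P = 2451/2500 ≈ 0.980400
step 2 [1y] swap r/2=289/9613: DF=(1 − 289/9613·(0.980400))/(1+289/9613) = 4711/5000 ≈ 0.942200
step 3 [1.5y] swap r/2=1049/28177: DF=(1 − 1049/28177·(0.980400+0.942200))/(1+1049/28177) = 8951/10000 ≈ 0.895100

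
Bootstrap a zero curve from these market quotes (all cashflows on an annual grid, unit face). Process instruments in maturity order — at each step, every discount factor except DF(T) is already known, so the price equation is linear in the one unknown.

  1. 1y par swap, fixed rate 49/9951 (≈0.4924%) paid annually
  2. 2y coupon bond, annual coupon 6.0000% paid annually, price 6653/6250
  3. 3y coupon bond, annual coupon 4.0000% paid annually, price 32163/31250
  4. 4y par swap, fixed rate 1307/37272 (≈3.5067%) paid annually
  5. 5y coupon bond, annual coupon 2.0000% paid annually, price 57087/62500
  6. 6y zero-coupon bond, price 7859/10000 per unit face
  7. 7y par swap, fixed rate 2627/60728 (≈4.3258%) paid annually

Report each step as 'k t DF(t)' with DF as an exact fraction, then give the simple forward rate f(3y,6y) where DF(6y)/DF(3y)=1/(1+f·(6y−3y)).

1 1 9951/10000
2 2 9479/10000
3 3 9149/10000
4 4 8693/10000
5 5 514/625
6 6 7859/10000
7 7 7373/10000
f(3y,6y) = ((9149/10000)/(7859/10000) − 1)/(3) = 430/7859 ≈ 5.4714%

step 1 [1y] swap r/1=49/9951: DF=(1 − 49/9951·(0))/(1+49/9951) = 9951/10000 ≈ 0.995100
step 2 [2y] bond c/1=3/50: DF=(6653/6250 − 3/50·(0.995100))/(1+3/50) = 9479/10000 ≈ 0.947900
step 3 [3y] bond c/1=1/25: DF=(32163/31250 − 1/25·(0.995100+0.947900))/(1+1/25) = 9149/10000 ≈ 0.914900
step 4 [4y] swap r/1=1307/37272: DF=(1 − 1307/37272·(0.995100+0.947900+0.914900))/(1+1307/37272) = 8693/10000 ≈ 0.869300
step 5 [5y] bond c/1=1/50: DF=(57087/62500 − 1/50·(0.995100+0.947900+0.914900+0.869300))/(1+1/50) = 514/625 ≈ 0.822400
step 6 [6y] zero: DF = P = 7859/10000 ≈ 0.785900
step 7 [7y] swap r/1=2627/60728: DF=(1 − 2627/60728·(0.995100+0.947900+0.914900+0.869300+0.822400+0.785900))/(1+2627/60728) = 7373/10000 ≈ 0.737300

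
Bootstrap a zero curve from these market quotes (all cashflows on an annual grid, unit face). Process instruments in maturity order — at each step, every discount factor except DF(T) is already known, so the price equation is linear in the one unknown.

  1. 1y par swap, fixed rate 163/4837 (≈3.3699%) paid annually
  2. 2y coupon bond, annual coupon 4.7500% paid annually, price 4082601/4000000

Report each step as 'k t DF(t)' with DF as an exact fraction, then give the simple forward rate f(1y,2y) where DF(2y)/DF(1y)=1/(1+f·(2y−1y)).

1 1 4837/5000
2 2 1861/2000
f(1y,2y) = ((4837/5000)/(1861/2000) − 1)/(1) = 369/9305 ≈ 3.9656%

step 1 [1y] swap r/1=163/4837: DF=(1 − 163/4837·(0))/(1+163/4837) = 4837/5000 ≈ 0.967400
step 2 [2y] bond c/1=19/400: DF=(4082601/4000000 − 19/400·(0.967400))/(1+19/400) = 1861/2000 ≈ 0.930500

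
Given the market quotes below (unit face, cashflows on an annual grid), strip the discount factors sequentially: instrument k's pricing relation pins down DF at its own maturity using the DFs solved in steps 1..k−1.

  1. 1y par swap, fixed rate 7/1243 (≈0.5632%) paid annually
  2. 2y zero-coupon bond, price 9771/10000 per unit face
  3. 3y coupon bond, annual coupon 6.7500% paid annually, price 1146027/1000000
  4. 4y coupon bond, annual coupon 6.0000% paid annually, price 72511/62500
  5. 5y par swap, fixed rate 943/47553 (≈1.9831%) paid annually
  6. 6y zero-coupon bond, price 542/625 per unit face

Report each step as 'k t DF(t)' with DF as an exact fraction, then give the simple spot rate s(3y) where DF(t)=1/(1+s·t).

1 1 1243/1250
2 2 9771/10000
3 3 9489/10000
4 4 2323/2500
5 5 9057/10000
6 6 542/625
s(3y) = (1/(9489/10000) − 1)/(3) = 511/28467 ≈ 1.7951%

step 1 [1y] swap r/1=7/1243: DF=(1 − 7/1243·(0))/(1+7/1243) = 1243/1250 ≈ 0.994400
step 2 [2y] zero: DF = P = 9771/10000 ≈ 0.977100
step 3 [3y] bond c/1=27/400: DF=(1146027/1000000 − 27/400·(0.994400+0.977100))/(1+27/400) = 9489/10000 ≈ 0.948900
step 4 [4y] bond c/1=3/50: DF=(72511/62500 − 3/50·(0.994400+0.977100+0.948900))/(1+3/50) = 2323/2500 ≈ 0.929200
step 5 [5y] swap r/1=943/47553: DF=(1 − 943/47553·(0.994400+0.977100+0.948900+0.929200))/(1+943/47553) = 9057/10000 ≈ 0.905700
step 6 [6y] zero: DF = P = 542/625 ≈ 0.867200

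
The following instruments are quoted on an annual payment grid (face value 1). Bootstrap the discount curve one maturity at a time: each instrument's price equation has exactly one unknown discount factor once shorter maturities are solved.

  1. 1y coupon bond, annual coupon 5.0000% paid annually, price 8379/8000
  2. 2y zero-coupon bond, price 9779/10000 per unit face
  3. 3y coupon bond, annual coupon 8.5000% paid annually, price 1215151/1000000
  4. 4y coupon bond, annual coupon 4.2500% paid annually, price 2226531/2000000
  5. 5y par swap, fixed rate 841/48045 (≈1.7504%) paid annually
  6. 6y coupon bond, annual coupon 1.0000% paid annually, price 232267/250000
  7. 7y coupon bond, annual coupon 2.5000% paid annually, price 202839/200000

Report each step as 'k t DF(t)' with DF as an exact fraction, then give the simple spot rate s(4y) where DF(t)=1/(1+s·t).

step 1 [1y] bond c/1=1/20: DF=(8379/8000 − 1/20·(0))/(1+1/20) = 399/400 ≈ 0.997500
step 2 [2y] zero: DF = P = 9779/10000 ≈ 0.977900
step 3 [3y] bond c/1=17/200: DF=(1215151/1000000 − 17/200·(0.997500+0.977900))/(1+17/200) = 2413/2500 ≈ 0.965200
step 4 [4y] bond c/1=17/400: DF=(2226531/2000000 − 17/400·(0.997500+0.977900+0.965200))/(1+17/400) = 237/250 ≈ 0.948000
step 5 [5y] swap r/1=841/48045: DF=(1 − 841/48045·(0.997500+0.977900+0.965200+0.948000))/(1+841/48045) = 9159/10000 ≈ 0.915900
step 6 [6y] bond c/1=1/100: DF=(232267/250000 − 1/100·(0.997500+0.977900+0.965200+0.948000+0.915900))/(1+1/100) = 8723/10000 ≈ 0.872300
step 7 [7y] bond c/1=1/40: DF=(202839/200000 − 1/40·(0.997500+0.977900+0.965200+0.948000+0.915900+0.872300))/(1+1/40) = 851/1000 ≈ 0.851000

1 1 399/400
2 2 9779/10000
3 3 2413/2500
4 4 237/250
5 5 9159/10000
6 6 8723/10000
7 7 851/1000
s(4y) = (1/(237/250) − 1)/(4) = 13/948 ≈ 1.3713%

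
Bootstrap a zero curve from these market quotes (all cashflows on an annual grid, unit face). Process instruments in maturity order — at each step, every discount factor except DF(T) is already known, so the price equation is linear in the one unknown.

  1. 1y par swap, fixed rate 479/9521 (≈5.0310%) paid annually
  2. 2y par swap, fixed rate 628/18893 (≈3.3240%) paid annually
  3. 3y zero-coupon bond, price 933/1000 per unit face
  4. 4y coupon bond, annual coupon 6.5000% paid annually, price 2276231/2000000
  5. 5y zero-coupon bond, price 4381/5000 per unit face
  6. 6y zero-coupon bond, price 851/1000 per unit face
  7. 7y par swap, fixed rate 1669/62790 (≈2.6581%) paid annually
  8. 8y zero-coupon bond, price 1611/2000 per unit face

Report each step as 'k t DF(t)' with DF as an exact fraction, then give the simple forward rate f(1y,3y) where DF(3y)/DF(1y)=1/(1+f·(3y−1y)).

1 1 9521/10000
2 2 2343/2500
3 3 933/1000
4 4 2241/2500
5 5 4381/5000
6 6 851/1000
7 7 8331/10000
8 8 1611/2000
f(1y,3y) = ((9521/10000)/(933/1000) − 1)/(2) = 191/18660 ≈ 1.0236%

step 1 [1y] swap r/1=479/9521: DF=(1 − 479/9521·(0))/(1+479/9521) = 9521/10000 ≈ 0.952100
step 2 [2y] swap r/1=628/18893: DF=(1 − 628/18893·(0.952100))/(1+628/18893) = 2343/2500 ≈ 0.937200
step 3 [3y] zero: DF = P = 933/1000 ≈ 0.933000
step 4 [4y] bond c/1=13/200: DF=(2276231/2000000 − 13/200·(0.952100+0.937200+0.933000))/(1+13/200) = 2241/2500 ≈ 0.896400
step 5 [5y] zero: DF = P = 4381/5000 ≈ 0.876200
step 6 [6y] zero: DF = P = 851/1000 ≈ 0.851000
step 7 [7y] swap r/1=1669/62790: DF=(1 − 1669/62790·(0.952100+0.937200+0.933000+0.896400+0.876200+0.851000))/(1+1669/62790) = 8331/10000 ≈ 0.833100
step 8 [8y] zero: DF = P = 1611/2000 ≈ 0.805500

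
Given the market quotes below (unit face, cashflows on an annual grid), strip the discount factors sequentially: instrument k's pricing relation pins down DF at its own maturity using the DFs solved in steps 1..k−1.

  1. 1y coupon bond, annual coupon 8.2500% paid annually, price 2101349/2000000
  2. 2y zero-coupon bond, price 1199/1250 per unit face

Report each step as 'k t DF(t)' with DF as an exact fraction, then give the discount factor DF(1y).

step 1 [1y] bond c/1=33/400: DF=(2101349/2000000 − 33/400·(0))/(1+33/400) = 4853/5000 ≈ 0.970600
step 2 [2y] zero: DF = P = 1199/1250 ≈ 0.959200

1 1 4853/5000
2 2 1199/1250
DF(1y) = 4853/5000 ≈ 0.970600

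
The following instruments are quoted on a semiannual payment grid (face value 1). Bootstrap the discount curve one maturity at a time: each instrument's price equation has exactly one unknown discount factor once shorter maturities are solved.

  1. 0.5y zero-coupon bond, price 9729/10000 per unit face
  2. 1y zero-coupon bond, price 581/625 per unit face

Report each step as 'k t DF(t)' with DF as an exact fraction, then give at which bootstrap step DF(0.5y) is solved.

step 1 [0.5y] zero: DF = P = 9729/10000 ≈ 0.972900
step 2 [1y] zero: DF = P = 581/625 ≈ 0.929600

1 1/2 9729/10000
2 1 581/625
DF(0.5y) is solved at step 1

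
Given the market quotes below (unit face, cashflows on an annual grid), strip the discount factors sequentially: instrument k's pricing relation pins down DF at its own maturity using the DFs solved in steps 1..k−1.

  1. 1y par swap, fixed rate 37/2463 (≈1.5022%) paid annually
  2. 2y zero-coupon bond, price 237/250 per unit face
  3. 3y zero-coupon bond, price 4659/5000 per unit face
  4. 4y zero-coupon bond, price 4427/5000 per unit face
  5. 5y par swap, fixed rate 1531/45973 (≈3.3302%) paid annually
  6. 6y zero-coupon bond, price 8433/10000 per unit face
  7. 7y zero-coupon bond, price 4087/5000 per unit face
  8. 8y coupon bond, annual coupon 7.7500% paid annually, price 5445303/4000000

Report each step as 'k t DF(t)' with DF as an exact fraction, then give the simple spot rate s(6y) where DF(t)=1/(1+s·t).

step 1 [1y] swap r/1=37/2463: DF=(1 − 37/2463·(0))/(1+37/2463) = 2463/2500 ≈ 0.985200
step 2 [2y] zero: DF = P = 237/250 ≈ 0.948000
step 3 [3y] zero: DF = P = 4659/5000 ≈ 0.931800
step 4 [4y] zero: DF = P = 4427/5000 ≈ 0.885400
step 5 [5y] swap r/1=1531/45973: DF=(1 − 1531/45973·(0.985200+0.948000+0.931800+0.885400))/(1+1531/45973) = 8469/10000 ≈ 0.846900
step 6 [6y] zero: DF = P = 8433/10000 ≈ 0.843300
step 7 [7y] zero: DF = P = 4087/5000 ≈ 0.817400
step 8 [8y] bond c/1=31/400: DF=(5445303/4000000 − 31/400·(0.985200+0.948000+0.931800+0.885400+0.846900+0.843300+0.817400))/(1+31/400) = 8133/10000 ≈ 0.813300

1 1 2463/2500
2 2 237/250
3 3 4659/5000
4 4 4427/5000
5 5 8469/10000
6 6 8433/10000
7 7 4087/5000
8 8 8133/10000
s(6y) = (1/(8433/10000) − 1)/(6) = 1567/50598 ≈ 3.0970%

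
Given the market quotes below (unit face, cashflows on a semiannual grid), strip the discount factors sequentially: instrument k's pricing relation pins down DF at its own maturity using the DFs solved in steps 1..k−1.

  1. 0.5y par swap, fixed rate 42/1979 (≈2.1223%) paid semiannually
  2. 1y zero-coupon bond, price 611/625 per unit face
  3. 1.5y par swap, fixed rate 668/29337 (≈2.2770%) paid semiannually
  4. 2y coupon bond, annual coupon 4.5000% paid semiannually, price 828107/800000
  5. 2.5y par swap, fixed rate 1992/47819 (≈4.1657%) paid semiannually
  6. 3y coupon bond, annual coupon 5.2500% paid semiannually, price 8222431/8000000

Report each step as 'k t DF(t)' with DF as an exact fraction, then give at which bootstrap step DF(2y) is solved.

step 1 [0.5y] swap r/2=21/1979: DF=(1 − 21/1979·(0))/(1+21/1979) = 1979/2000 ≈ 0.989500
step 2 [1y] zero: DF = P = 611/625 ≈ 0.977600
step 3 [1.5y] swap r/2=334/29337: DF=(1 − 334/29337·(0.989500+0.977600))/(1+334/29337) = 4833/5000 ≈ 0.966600
step 4 [2y] bond c/2=9/400: DF=(828107/800000 − 9/400·(0.989500+0.977600+0.966600))/(1+9/400) = 4739/5000 ≈ 0.947800
step 5 [2.5y] swap r/2=996/47819: DF=(1 − 996/47819·(0.989500+0.977600+0.966600+0.947800))/(1+996/47819) = 2251/2500 ≈ 0.900400
step 6 [3y] bond c/2=21/800: DF=(8222431/8000000 − 21/800·(0.989500+0.977600+0.966600+0.947800+0.900400))/(1+21/800) = 1099/1250 ≈ 0.879200

1 1/2 1979/2000
2 1 611/625
3 3/2 4833/5000
4 2 4739/5000
5 5/2 2251/2500
6 3 1099/1250
DF(2y) is solved at step 4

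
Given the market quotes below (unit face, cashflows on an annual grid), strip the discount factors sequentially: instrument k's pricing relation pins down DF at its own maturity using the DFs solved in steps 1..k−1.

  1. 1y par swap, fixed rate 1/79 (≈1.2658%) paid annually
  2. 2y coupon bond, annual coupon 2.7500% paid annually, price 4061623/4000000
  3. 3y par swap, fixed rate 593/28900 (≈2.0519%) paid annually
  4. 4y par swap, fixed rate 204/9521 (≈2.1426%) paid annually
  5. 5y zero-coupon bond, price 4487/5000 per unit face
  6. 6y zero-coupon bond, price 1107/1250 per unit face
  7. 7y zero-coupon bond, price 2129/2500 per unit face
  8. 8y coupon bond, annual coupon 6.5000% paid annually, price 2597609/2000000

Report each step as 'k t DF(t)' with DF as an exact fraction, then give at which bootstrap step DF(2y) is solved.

step 1 [1y] swap r/1=1/79: DF=(1 − 1/79·(0))/(1+1/79) = 79/80 ≈ 0.987500
step 2 [2y] bond c/1=11/400: DF=(4061623/4000000 − 11/400·(0.987500))/(1+11/400) = 4809/5000 ≈ 0.961800
step 3 [3y] swap r/1=593/28900: DF=(1 − 593/28900·(0.987500+0.961800))/(1+593/28900) = 9407/10000 ≈ 0.940700
step 4 [4y] swap r/1=204/9521: DF=(1 − 204/9521·(0.987500+0.961800+0.940700))/(1+204/9521) = 574/625 ≈ 0.918400
step 5 [5y] zero: DF = P = 4487/5000 ≈ 0.897400
step 6 [6y] zero: DF = P = 1107/1250 ≈ 0.885600
step 7 [7y] zero: DF = P = 2129/2500 ≈ 0.851600
step 8 [8y] bond c/1=13/200: DF=(2597609/2000000 − 13/200·(0.987500+0.961800+0.940700+0.918400+0.897400+0.885600+0.851600))/(1+13/200) = 8263/10000 ≈ 0.826300

1 1 79/80
2 2 4809/5000
3 3 9407/10000
4 4 574/625
5 5 4487/5000
6 6 1107/1250
7 7 2129/2500
8 8 8263/10000
DF(2y) is solved at step 2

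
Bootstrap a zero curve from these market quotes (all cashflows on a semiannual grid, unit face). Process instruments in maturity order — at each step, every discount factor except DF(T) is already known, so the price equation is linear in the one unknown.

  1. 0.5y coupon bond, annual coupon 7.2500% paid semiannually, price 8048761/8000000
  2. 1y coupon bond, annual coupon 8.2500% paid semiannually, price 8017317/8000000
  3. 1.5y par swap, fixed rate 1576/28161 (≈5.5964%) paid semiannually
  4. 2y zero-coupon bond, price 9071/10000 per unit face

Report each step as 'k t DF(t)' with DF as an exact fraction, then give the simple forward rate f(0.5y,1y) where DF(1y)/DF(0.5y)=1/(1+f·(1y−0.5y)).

step 1 [0.5y] bond c/2=29/800: DF=(8048761/8000000 − 29/800·(0))/(1+29/800) = 9709/10000 ≈ 0.970900
step 2 [1y] bond c/2=33/800: DF=(8017317/8000000 − 33/800·(0.970900))/(1+33/800) = 231/250 ≈ 0.924000
step 3 [1.5y] swap r/2=788/28161: DF=(1 − 788/28161·(0.970900+0.924000))/(1+788/28161) = 2303/2500 ≈ 0.921200
step 4 [2y] zero: DF = P = 9071/10000 ≈ 0.907100

1 1/2 9709/10000
2 1 231/250
3 3/2 2303/2500
4 2 9071/10000
f(0.5y,1y) = ((9709/10000)/(231/250) − 1)/(1/2) = 67/660 ≈ 10.1515%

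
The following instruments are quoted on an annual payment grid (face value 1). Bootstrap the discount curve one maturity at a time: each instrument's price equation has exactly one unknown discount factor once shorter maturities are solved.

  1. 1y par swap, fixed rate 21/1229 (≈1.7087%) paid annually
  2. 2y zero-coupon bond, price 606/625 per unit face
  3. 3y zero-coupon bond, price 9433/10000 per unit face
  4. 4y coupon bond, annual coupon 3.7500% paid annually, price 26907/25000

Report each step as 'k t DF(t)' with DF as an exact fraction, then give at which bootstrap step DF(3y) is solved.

step 1 [1y] swap r/1=21/1229: DF=(1 − 21/1229·(0))/(1+21/1229) = 1229/1250 ≈ 0.983200
step 2 [2y] zero: DF = P = 606/625 ≈ 0.969600
step 3 [3y] zero: DF = P = 9433/10000 ≈ 0.943300
step 4 [4y] bond c/1=3/80: DF=(26907/25000 − 3/80·(0.983200+0.969600+0.943300))/(1+3/80) = 9327/10000 ≈ 0.932700

1 1 1229/1250
2 2 606/625
3 3 9433/10000
4 4 9327/10000
DF(3y) is solved at step 3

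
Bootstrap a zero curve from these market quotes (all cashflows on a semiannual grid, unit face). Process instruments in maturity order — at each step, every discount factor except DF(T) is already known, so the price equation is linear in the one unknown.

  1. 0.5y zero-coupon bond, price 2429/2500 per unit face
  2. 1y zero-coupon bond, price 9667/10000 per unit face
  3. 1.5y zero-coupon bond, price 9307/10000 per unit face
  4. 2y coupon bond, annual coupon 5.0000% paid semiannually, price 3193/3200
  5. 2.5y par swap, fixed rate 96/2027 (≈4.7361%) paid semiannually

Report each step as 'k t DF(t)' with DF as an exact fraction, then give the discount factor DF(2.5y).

step 1 [0.5y] zero: DF = P = 2429/2500 ≈ 0.971600
step 2 [1y] zero: DF = P = 9667/10000 ≈ 0.966700
step 3 [1.5y] zero: DF = P = 9307/10000 ≈ 0.930700
step 4 [2y] bond c/2=1/40: DF=(3193/3200 − 1/40·(0.971600+0.966700+0.930700))/(1+1/40) = 1807/2000 ≈ 0.903500
step 5 [2.5y] swap r/2=48/2027: DF=(1 − 48/2027·(0.971600+0.966700+0.930700+0.903500))/(1+48/2027) = 556/625 ≈ 0.889600

1 1/2 2429/2500
2 1 9667/10000
3 3/2 9307/10000
4 2 1807/2000
5 5/2 556/625
DF(2.5y) = 556/625 ≈ 0.889600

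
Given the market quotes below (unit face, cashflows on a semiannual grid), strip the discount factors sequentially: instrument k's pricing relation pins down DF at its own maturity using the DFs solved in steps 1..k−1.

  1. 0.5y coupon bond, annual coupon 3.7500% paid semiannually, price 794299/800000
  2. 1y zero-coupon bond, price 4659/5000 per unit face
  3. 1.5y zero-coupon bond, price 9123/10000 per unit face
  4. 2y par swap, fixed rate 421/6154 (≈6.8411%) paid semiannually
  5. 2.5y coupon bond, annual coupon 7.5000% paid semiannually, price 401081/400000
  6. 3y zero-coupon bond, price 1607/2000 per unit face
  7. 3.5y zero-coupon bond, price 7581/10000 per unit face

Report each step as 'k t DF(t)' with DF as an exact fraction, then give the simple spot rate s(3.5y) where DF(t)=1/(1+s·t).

step 1 [0.5y] bond c/2=3/160: DF=(794299/800000 − 3/160·(0))/(1+3/160) = 4873/5000 ≈ 0.974600
step 2 [1y] zero: DF = P = 4659/5000 ≈ 0.931800
step 3 [1.5y] zero: DF = P = 9123/10000 ≈ 0.912300
step 4 [2y] swap r/2=421/12308: DF=(1 − 421/12308·(0.974600+0.931800+0.912300))/(1+421/12308) = 8737/10000 ≈ 0.873700
step 5 [2.5y] bond c/2=3/80: DF=(401081/400000 − 3/80·(0.974600+0.931800+0.912300+0.873700))/(1+3/80) = 833/1000 ≈ 0.833000
step 6 [3y] zero: DF = P = 1607/2000 ≈ 0.803500
step 7 [3.5y] zero: DF = P = 7581/10000 ≈ 0.758100

1 1/2 4873/5000
2 1 4659/5000
3 3/2 9123/10000
4 2 8737/10000
5 5/2 833/1000
6 3 1607/2000
7 7/2 7581/10000
s(3.5y) = (1/(7581/10000) − 1)/(7/2) = 4838/53067 ≈ 9.1168%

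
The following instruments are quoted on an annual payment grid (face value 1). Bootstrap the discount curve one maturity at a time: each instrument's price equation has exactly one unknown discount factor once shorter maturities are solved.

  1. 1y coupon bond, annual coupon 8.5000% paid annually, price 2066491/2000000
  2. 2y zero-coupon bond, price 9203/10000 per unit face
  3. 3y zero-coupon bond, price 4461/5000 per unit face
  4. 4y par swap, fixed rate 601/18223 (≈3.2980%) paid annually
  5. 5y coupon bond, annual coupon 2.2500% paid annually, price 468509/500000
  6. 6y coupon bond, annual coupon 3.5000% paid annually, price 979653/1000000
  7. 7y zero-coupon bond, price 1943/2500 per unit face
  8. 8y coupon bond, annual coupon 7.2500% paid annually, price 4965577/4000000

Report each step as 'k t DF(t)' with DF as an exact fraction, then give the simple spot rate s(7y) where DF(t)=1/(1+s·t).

1 1 9523/10000
2 2 9203/10000
3 3 4461/5000
4 4 4399/5000
5 5 4181/5000
6 6 159/200
7 7 1943/2500
8 8 7483/10000
s(7y) = (1/(1943/2500) − 1)/(7) = 557/13601 ≈ 4.0953%

step 1 [1y] bond c/1=17/200: DF=(2066491/2000000 − 17/200·(0))/(1+17/200) = 9523/10000 ≈ 0.952300
step 2 [2y] zero: DF = P = 9203/10000 ≈ 0.920300
step 3 [3y] zero: DF = P = 4461/5000 ≈ 0.892200
step 4 [4y] swap r/1=601/18223: DF=(1 − 601/18223·(0.952300+0.920300+0.892200))/(1+601/18223) = 4399/5000 ≈ 0.879800
step 5 [5y] bond c/1=9/400: DF=(468509/500000 − 9/400·(0.952300+0.920300+0.892200+0.879800))/(1+9/400) = 4181/5000 ≈ 0.836200
step 6 [6y] bond c/1=7/200: DF=(979653/1000000 − 7/200·(0.952300+0.920300+0.892200+0.879800+0.836200))/(1+7/200) = 159/200 ≈ 0.795000
step 7 [7y] zero: DF = P = 1943/2500 ≈ 0.777200
step 8 [8y] bond c/1=29/400: DF=(4965577/4000000 − 29/400·(0.952300+0.920300+0.892200+0.879800+0.836200+0.795000+0.777200))/(1+29/400) = 7483/10000 ≈ 0.748300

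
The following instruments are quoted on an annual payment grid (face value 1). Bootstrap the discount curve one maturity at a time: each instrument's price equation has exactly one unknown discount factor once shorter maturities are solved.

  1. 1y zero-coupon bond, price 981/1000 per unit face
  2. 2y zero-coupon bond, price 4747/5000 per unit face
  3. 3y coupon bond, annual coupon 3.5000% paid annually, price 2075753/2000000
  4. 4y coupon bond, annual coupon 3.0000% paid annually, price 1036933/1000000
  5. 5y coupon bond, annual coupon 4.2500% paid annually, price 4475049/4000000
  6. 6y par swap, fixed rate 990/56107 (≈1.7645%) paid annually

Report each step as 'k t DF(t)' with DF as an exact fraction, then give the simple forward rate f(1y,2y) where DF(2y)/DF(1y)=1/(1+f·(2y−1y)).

step 1 [1y] zero: DF = P = 981/1000 ≈ 0.981000
step 2 [2y] zero: DF = P = 4747/5000 ≈ 0.949400
step 3 [3y] bond c/1=7/200: DF=(2075753/2000000 − 7/200·(0.981000+0.949400))/(1+7/200) = 15/16 ≈ 0.937500
step 4 [4y] bond c/1=3/100: DF=(1036933/1000000 − 3/100·(0.981000+0.949400+0.937500))/(1+3/100) = 577/625 ≈ 0.923200
step 5 [5y] bond c/1=17/400: DF=(4475049/4000000 − 17/400·(0.981000+0.949400+0.937500+0.923200))/(1+17/400) = 4593/5000 ≈ 0.918600
step 6 [6y] swap r/1=990/56107: DF=(1 − 990/56107·(0.981000+0.949400+0.937500+0.923200+0.918600))/(1+990/56107) = 901/1000 ≈ 0.901000

1 1 981/1000
2 2 4747/5000
3 3 15/16
4 4 577/625
5 5 4593/5000
6 6 901/1000
f(1y,2y) = ((981/1000)/(4747/5000) − 1)/(1) = 158/4747 ≈ 3.3284%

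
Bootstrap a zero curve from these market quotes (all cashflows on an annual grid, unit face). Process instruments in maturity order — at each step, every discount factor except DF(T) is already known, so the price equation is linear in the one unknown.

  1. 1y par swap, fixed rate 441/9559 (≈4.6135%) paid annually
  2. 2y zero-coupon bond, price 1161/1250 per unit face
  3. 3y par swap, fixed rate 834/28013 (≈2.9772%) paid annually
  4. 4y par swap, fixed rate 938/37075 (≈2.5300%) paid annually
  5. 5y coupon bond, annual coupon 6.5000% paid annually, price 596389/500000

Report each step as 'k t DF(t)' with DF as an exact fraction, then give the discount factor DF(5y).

step 1 [1y] swap r/1=441/9559: DF=(1 − 441/9559·(0))/(1+441/9559) = 9559/10000 ≈ 0.955900
step 2 [2y] zero: DF = P = 1161/1250 ≈ 0.928800
step 3 [3y] swap r/1=834/28013: DF=(1 − 834/28013·(0.955900+0.928800))/(1+834/28013) = 4583/5000 ≈ 0.916600
step 4 [4y] swap r/1=938/37075: DF=(1 − 938/37075·(0.955900+0.928800+0.916600))/(1+938/37075) = 4531/5000 ≈ 0.906200
step 5 [5y] bond c/1=13/200: DF=(596389/500000 − 13/200·(0.955900+0.928800+0.916600+0.906200))/(1+13/200) = 8937/10000 ≈ 0.893700

1 1 9559/10000
2 2 1161/1250
3 3 4583/5000
4 4 4531/5000
5 5 8937/10000
DF(5y) = 8937/10000 ≈ 0.893700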